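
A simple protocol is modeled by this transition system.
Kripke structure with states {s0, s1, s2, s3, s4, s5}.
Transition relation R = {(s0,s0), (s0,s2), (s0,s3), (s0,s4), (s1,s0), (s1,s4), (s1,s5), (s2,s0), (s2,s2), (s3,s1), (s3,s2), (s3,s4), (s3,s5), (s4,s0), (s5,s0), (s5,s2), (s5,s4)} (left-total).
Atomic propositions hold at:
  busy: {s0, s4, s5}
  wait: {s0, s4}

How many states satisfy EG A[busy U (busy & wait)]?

Sat(busy & wait) = {s0, s4}
A[busy U (busy & wait)]: least fixpoint, start Z0 = Sat((busy & wait)) = {s0, s4}, add states in Sat(busy) with every successor in Z. Already a fixed point.
Sat(A[busy U (busy & wait)]) = {s0, s4}
EG A[busy U (busy & wait)]: greatest fixpoint, start Z0 = {s0, s4}, keep only states in Sat with some successor in Z. Already a fixed point.
Sat(EG A[busy U (busy & wait)]) = {s0, s4}
|Sat(EG A[busy U (busy & wait)])| = |{s0, s4}| = 2.

2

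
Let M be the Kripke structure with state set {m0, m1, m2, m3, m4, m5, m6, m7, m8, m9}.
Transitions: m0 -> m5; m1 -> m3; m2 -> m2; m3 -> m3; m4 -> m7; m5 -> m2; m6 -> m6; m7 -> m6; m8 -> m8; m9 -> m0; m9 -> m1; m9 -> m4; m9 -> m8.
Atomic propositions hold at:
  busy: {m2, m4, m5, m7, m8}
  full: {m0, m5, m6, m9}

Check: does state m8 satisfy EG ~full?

Yes

Sat(~full) = {m1, m2, m3, m4, m7, m8}
EG ~full: greatest fixpoint, start Z0 = {m1, m2, m3, m4, m7, m8}, keep only states in Sat with some successor in Z. Z1 = {m1, m2, m3, m4, m8}; Z2 = {m1, m2, m3, m8}; fixed.
Sat(EG ~full) = {m1, m2, m3, m8}
m8 ∈ Sat(EG ~full) = {m1, m2, m3, m8}, so the formula holds at m8.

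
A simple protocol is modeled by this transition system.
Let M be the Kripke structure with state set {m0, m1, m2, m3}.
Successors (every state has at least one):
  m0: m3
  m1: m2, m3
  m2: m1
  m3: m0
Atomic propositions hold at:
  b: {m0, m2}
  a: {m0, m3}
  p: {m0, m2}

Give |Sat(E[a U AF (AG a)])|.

2

AG a: greatest fixpoint, start Z0 = {m0, m3}, keep only states in Sat with every successor in Z. Already a fixed point.
Sat(AG a) = {m0, m3}
AF (AG a): least fixpoint, start Z0 = {m0, m3}, add states with every successor in Z. Already a fixed point.
Sat(AF (AG a)) = {m0, m3}
E[a U AF (AG a)]: least fixpoint, start Z0 = Sat(AF (AG a)) = {m0, m3}, add states in Sat(a) with some successor in Z. Already a fixed point.
Sat(E[a U AF (AG a)]) = {m0, m3}
|Sat(E[a U AF (AG a)])| = |{m0, m3}| = 2.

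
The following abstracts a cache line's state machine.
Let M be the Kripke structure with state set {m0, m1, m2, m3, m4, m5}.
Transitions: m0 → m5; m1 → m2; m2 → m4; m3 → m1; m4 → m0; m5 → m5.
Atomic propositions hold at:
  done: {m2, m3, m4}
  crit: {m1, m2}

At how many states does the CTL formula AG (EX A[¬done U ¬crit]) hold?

Sat(¬done) = {m0, m1, m5}
Sat(¬crit) = {m0, m3, m4, m5}
A[¬done U ¬crit]: least fixpoint, start Z0 = Sat(¬crit) = {m0, m3, m4, m5}, add states in Sat(¬done) with every successor in Z. Already a fixed point.
Sat(A[¬done U ¬crit]) = {m0, m3, m4, m5}
Sat(EX A[¬done U ¬crit]) = {s : some successor in {m0, m3, m4, m5}} = {m0, m2, m4, m5}
AG (EX A[¬done U ¬crit]): greatest fixpoint, start Z0 = {m0, m2, m4, m5}, keep only states in Sat with every successor in Z. Already a fixed point.
Sat(AG (EX A[¬done U ¬crit])) = {m0, m2, m4, m5}
|Sat(AG (EX A[¬done U ¬crit]))| = |{m0, m2, m4, m5}| = 4.

4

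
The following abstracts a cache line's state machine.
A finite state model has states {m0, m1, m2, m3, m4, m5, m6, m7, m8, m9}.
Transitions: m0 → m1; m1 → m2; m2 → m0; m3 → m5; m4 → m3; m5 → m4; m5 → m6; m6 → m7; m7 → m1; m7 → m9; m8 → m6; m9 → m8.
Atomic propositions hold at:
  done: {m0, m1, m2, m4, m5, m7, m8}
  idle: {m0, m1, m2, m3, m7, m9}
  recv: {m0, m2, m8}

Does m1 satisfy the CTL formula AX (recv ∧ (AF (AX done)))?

Sat(AX done) = {s : every successor in {m0, m1, m2, m4, m5, m7, m8}} = {m0, m1, m2, m3, m6, m9}
AF (AX done): least fixpoint, start Z0 = {m0, m1, m2, m3, m6, m9}, add states with every successor in Z. Z1 = {m0, m1, m2, m3, m4, m6, m7, m8, m9}; Z2 = {m0, m1, m2, m3, m4, m5, m6, m7, m8, m9}; fixed.
Sat(AF (AX done)) = {m0, m1, m2, m3, m4, m5, m6, m7, m8, m9}
Sat(recv ∧ (AF (AX done))) = {m0, m2, m8}
Sat(AX (recv ∧ (AF (AX done)))) = {s : every successor in {m0, m2, m8}} = {m1, m2, m9}
m1 ∈ Sat(AX (recv ∧ (AF (AX done)))) = {m1, m2, m9}, so the formula holds at m1.

Yes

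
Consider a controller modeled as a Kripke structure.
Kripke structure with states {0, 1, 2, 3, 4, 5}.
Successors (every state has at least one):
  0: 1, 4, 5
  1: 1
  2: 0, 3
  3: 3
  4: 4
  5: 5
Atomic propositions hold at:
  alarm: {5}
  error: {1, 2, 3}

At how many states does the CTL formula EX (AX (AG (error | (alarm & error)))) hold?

4

Sat(alarm & error) = ∅
Sat(error | (alarm & error)) = {1, 2, 3}
AG (error | (alarm & error)): greatest fixpoint, start Z0 = {1, 2, 3}, keep only states in Sat with every successor in Z. Z1 = {1, 3}; fixed.
Sat(AG (error | (alarm & error))) = {1, 3}
Sat(AX (AG (error | (alarm & error)))) = {s : every successor in {1, 3}} = {1, 3}
Sat(EX (AX (AG (error | (alarm & error))))) = {s : some successor in {1, 3}} = {0, 1, 2, 3}
|Sat(EX (AX (AG (error | (alarm & error)))))| = |{0, 1, 2, 3}| = 4.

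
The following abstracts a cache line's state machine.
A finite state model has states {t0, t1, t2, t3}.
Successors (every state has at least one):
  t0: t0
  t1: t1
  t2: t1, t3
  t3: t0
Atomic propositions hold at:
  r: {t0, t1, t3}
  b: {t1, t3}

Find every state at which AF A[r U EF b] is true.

EF b: least fixpoint, start Z0 = {t1, t3}, add states with some successor in Z. Z1 = {t1, t2, t3}; fixed.
Sat(EF b) = {t1, t2, t3}
A[r U EF b]: least fixpoint, start Z0 = Sat(EF b) = {t1, t2, t3}, add states in Sat(r) with every successor in Z. Already a fixed point.
Sat(A[r U EF b]) = {t1, t2, t3}
AF A[r U EF b]: least fixpoint, start Z0 = {t1, t2, t3}, add states with every successor in Z. Already a fixed point.
Sat(AF A[r U EF b]) = {t1, t2, t3}

{t1, t2, t3}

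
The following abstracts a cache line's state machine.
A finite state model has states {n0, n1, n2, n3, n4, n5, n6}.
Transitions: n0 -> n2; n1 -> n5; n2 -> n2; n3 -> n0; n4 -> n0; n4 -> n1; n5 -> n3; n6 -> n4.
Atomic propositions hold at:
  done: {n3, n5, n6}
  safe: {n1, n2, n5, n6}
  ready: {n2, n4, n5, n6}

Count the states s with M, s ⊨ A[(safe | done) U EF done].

5

Sat(safe | done) = {n1, n2, n3, n5, n6}
EF done: least fixpoint, start Z0 = {n3, n5, n6}, add states with some successor in Z. Z1 = {n1, n3, n5, n6}; Z2 = {n1, n3, n4, n5, n6}; fixed.
Sat(EF done) = {n1, n3, n4, n5, n6}
A[(safe | done) U EF done]: least fixpoint, start Z0 = Sat(EF done) = {n1, n3, n4, n5, n6}, add states in Sat(safe | done) with every successor in Z. Already a fixed point.
Sat(A[(safe | done) U EF done]) = {n1, n3, n4, n5, n6}
|Sat(A[(safe | done) U EF done])| = |{n1, n3, n4, n5, n6}| = 5.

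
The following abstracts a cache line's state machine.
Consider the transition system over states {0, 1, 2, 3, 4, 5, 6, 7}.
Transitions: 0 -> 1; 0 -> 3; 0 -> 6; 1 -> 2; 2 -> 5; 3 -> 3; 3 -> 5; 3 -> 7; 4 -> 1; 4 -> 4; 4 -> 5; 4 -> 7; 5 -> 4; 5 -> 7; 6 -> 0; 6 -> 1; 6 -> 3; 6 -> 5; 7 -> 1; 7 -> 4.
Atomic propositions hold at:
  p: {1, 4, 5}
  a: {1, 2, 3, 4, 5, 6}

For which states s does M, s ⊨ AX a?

Sat(AX a) = {s : every successor in {1, 2, 3, 4, 5, 6}} = {0, 1, 2, 7}

{0, 1, 2, 7}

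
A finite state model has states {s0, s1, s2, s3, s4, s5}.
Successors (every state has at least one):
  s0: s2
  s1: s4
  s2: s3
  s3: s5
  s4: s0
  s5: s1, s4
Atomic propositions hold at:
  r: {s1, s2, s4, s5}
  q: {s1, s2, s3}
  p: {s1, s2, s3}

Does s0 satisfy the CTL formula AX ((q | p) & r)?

Yes

Sat(q | p) = {s1, s2, s3}
Sat((q | p) & r) = {s1, s2}
Sat(AX ((q | p) & r)) = {s : every successor in {s1, s2}} = {s0}
s0 ∈ Sat(AX ((q | p) & r)) = {s0}, so the formula holds at s0.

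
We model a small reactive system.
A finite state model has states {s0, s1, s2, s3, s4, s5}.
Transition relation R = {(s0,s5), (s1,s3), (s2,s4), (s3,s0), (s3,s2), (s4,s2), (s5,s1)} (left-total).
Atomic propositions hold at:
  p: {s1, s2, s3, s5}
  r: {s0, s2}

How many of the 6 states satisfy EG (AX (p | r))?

4

Sat(p | r) = {s0, s1, s2, s3, s5}
Sat(AX (p | r)) = {s : every successor in {s0, s1, s2, s3, s5}} = {s0, s1, s3, s4, s5}
EG (AX (p | r)): greatest fixpoint, start Z0 = {s0, s1, s3, s4, s5}, keep only states in Sat with some successor in Z. Z1 = {s0, s1, s3, s5}; fixed.
Sat(EG (AX (p | r))) = {s0, s1, s3, s5}
|Sat(EG (AX (p | r)))| = |{s0, s1, s3, s5}| = 4.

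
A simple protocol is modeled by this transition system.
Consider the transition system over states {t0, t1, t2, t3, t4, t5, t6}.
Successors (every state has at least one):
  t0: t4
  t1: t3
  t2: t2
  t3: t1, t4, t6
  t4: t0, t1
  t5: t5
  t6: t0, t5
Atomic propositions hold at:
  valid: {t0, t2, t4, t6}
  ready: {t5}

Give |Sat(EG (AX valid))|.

Sat(AX valid) = {s : every successor in {t0, t2, t4, t6}} = {t0, t2}
EG (AX valid): greatest fixpoint, start Z0 = {t0, t2}, keep only states in Sat with some successor in Z. Z1 = {t2}; fixed.
Sat(EG (AX valid)) = {t2}
|Sat(EG (AX valid))| = |{t2}| = 1.

1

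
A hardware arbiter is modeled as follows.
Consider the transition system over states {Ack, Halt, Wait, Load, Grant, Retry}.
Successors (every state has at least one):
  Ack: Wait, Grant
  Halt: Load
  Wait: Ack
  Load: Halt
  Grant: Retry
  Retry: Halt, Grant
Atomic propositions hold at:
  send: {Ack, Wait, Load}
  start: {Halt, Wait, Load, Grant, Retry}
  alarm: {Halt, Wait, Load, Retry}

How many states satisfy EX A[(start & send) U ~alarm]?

Sat(start & send) = {Wait, Load}
Sat(~alarm) = {Ack, Grant}
A[(start & send) U ~alarm]: least fixpoint, start Z0 = Sat(~alarm) = {Ack, Grant}, add states in Sat(start & send) with every successor in Z. Z1 = {Ack, Wait, Grant}; fixed.
Sat(A[(start & send) U ~alarm]) = {Ack, Wait, Grant}
Sat(EX A[(start & send) U ~alarm]) = {s : some successor in {Ack, Wait, Grant}} = {Ack, Wait, Retry}
|Sat(EX A[(start & send) U ~alarm])| = |{Ack, Wait, Retry}| = 3.

3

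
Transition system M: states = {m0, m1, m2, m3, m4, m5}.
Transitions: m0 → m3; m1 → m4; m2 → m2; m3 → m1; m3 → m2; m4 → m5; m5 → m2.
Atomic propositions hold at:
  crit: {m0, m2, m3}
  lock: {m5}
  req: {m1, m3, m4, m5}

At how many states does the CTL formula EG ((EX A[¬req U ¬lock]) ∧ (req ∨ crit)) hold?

4

Sat(¬req) = {m0, m2}
Sat(¬lock) = {m0, m1, m2, m3, m4}
A[¬req U ¬lock]: least fixpoint, start Z0 = Sat(¬lock) = {m0, m1, m2, m3, m4}, add states in Sat(¬req) with every successor in Z. Already a fixed point.
Sat(A[¬req U ¬lock]) = {m0, m1, m2, m3, m4}
Sat(EX A[¬req U ¬lock]) = {s : some successor in {m0, m1, m2, m3, m4}} = {m0, m1, m2, m3, m5}
Sat(req ∨ crit) = {m0, m1, m2, m3, m4, m5}
Sat((EX A[¬req U ¬lock]) ∧ (req ∨ crit)) = {m0, m1, m2, m3, m5}
EG ((EX A[¬req U ¬lock]) ∧ (req ∨ crit)): greatest fixpoint, start Z0 = {m0, m1, m2, m3, m5}, keep only states in Sat with some successor in Z. Z1 = {m0, m2, m3, m5}; fixed.
Sat(EG ((EX A[¬req U ¬lock]) ∧ (req ∨ crit))) = {m0, m2, m3, m5}
|Sat(EG ((EX A[¬req U ¬lock]) ∧ (req ∨ crit)))| = |{m0, m2, m3, m5}| = 4.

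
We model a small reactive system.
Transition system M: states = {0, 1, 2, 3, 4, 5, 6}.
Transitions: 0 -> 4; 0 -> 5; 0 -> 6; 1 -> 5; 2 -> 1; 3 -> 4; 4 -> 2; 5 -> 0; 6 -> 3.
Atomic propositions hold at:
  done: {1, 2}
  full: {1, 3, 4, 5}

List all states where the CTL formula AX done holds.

Sat(AX done) = {s : every successor in {1, 2}} = {2, 4}

{2, 4}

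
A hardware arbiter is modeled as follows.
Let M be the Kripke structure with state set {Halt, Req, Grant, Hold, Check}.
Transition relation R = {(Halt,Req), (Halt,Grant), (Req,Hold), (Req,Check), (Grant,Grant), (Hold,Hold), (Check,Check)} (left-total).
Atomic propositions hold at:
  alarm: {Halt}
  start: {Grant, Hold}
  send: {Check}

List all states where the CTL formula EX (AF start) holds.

{Halt, Req, Grant, Hold}

AF start: least fixpoint, start Z0 = {Grant, Hold}, add states with every successor in Z. Already a fixed point.
Sat(AF start) = {Grant, Hold}
Sat(EX (AF start)) = {s : some successor in {Grant, Hold}} = {Halt, Req, Grant, Hold}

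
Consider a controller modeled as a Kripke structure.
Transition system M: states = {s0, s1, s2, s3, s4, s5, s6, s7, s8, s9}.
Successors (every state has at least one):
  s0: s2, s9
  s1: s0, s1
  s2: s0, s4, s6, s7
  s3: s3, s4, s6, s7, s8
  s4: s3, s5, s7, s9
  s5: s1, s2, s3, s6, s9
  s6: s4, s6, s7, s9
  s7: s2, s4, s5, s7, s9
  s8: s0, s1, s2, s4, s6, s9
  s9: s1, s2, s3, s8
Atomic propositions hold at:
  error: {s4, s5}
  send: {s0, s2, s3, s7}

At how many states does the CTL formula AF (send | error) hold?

6

Sat(send | error) = {s0, s2, s3, s4, s5, s7}
AF (send | error): least fixpoint, start Z0 = {s0, s2, s3, s4, s5, s7}, add states with every successor in Z. Already a fixed point.
Sat(AF (send | error)) = {s0, s2, s3, s4, s5, s7}
|Sat(AF (send | error))| = |{s0, s2, s3, s4, s5, s7}| = 6.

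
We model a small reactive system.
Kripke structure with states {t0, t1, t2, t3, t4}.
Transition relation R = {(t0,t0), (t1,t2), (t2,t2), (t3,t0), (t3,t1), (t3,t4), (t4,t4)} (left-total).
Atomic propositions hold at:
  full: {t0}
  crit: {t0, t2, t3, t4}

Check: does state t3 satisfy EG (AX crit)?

Sat(AX crit) = {s : every successor in {t0, t2, t3, t4}} = {t0, t1, t2, t4}
EG (AX crit): greatest fixpoint, start Z0 = {t0, t1, t2, t4}, keep only states in Sat with some successor in Z. Already a fixed point.
Sat(EG (AX crit)) = {t0, t1, t2, t4}
t3 ∉ Sat(EG (AX crit)) = {t0, t1, t2, t4}, so the formula does not hold at t3.

No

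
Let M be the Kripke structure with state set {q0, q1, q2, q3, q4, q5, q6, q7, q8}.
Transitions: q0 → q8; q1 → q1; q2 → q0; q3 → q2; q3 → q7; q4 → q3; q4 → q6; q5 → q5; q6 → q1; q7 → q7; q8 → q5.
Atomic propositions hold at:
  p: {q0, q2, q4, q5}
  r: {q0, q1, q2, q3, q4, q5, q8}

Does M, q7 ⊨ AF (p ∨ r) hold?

No

Sat(p ∨ r) = {q0, q1, q2, q3, q4, q5, q8}
AF (p ∨ r): least fixpoint, start Z0 = {q0, q1, q2, q3, q4, q5, q8}, add states with every successor in Z. Z1 = {q0, q1, q2, q3, q4, q5, q6, q8}; fixed.
Sat(AF (p ∨ r)) = {q0, q1, q2, q3, q4, q5, q6, q8}
q7 ∉ Sat(AF (p ∨ r)) = {q0, q1, q2, q3, q4, q5, q6, q8}, so the formula does not hold at q7.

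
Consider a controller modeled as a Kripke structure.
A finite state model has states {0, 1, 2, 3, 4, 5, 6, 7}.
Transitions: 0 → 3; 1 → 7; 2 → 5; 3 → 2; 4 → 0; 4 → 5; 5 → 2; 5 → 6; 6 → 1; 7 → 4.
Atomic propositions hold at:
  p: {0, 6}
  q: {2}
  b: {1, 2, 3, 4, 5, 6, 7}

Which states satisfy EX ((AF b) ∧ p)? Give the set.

{4, 5}

AF b: least fixpoint, start Z0 = {1, 2, 3, 4, 5, 6, 7}, add states with every successor in Z. Z1 = {0, 1, 2, 3, 4, 5, 6, 7}; fixed.
Sat(AF b) = {0, 1, 2, 3, 4, 5, 6, 7}
Sat((AF b) ∧ p) = {0, 6}
Sat(EX ((AF b) ∧ p)) = {s : some successor in {0, 6}} = {4, 5}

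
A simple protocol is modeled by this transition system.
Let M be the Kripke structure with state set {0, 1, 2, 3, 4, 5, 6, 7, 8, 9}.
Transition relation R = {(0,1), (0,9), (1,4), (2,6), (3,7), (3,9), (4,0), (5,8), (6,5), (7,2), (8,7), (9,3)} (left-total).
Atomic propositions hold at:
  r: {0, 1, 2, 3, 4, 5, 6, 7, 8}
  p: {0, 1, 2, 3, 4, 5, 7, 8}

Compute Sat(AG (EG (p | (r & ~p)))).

{2, 5, 6, 7, 8}

Sat(~p) = {6, 9}
Sat(r & ~p) = {6}
Sat(p | (r & ~p)) = {0, 1, 2, 3, 4, 5, 6, 7, 8}
EG (p | (r & ~p)): greatest fixpoint, start Z0 = {0, 1, 2, 3, 4, 5, 6, 7, 8}, keep only states in Sat with some successor in Z. Already a fixed point.
Sat(EG (p | (r & ~p))) = {0, 1, 2, 3, 4, 5, 6, 7, 8}
AG (EG (p | (r & ~p))): greatest fixpoint, start Z0 = {0, 1, 2, 3, 4, 5, 6, 7, 8}, keep only states in Sat with every successor in Z. Z1 = {1, 2, 4, 5, 6, 7, 8}; Z2 = {1, 2, 5, 6, 7, 8}; Z3 = {2, 5, 6, 7, 8}; fixed.
Sat(AG (EG (p | (r & ~p)))) = {2, 5, 6, 7, 8}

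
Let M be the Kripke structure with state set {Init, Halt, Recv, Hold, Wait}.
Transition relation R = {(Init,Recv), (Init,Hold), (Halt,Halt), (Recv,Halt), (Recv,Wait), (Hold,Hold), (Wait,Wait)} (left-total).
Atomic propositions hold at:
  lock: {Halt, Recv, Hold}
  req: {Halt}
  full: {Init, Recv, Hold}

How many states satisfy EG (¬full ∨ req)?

2

Sat(¬full) = {Halt, Wait}
Sat(¬full ∨ req) = {Halt, Wait}
EG (¬full ∨ req): greatest fixpoint, start Z0 = {Halt, Wait}, keep only states in Sat with some successor in Z. Already a fixed point.
Sat(EG (¬full ∨ req)) = {Halt, Wait}
|Sat(EG (¬full ∨ req))| = |{Halt, Wait}| = 2.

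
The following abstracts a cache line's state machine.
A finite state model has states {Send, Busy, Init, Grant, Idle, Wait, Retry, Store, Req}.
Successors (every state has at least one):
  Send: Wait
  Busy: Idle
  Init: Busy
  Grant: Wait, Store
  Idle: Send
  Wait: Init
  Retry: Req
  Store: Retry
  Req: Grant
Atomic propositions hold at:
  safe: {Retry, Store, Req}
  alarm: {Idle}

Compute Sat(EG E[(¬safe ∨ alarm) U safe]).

Sat(¬safe) = {Send, Busy, Init, Grant, Idle, Wait}
Sat(¬safe ∨ alarm) = {Send, Busy, Init, Grant, Idle, Wait}
E[(¬safe ∨ alarm) U safe]: least fixpoint, start Z0 = Sat(safe) = {Retry, Store, Req}, add states in Sat(¬safe ∨ alarm) with some successor in Z. Z1 = {Grant, Retry, Store, Req}; fixed.
Sat(E[(¬safe ∨ alarm) U safe]) = {Grant, Retry, Store, Req}
EG E[(¬safe ∨ alarm) U safe]: greatest fixpoint, start Z0 = {Grant, Retry, Store, Req}, keep only states in Sat with some successor in Z. Already a fixed point.
Sat(EG E[(¬safe ∨ alarm) U safe]) = {Grant, Retry, Store, Req}

{Grant, Retry, Store, Req}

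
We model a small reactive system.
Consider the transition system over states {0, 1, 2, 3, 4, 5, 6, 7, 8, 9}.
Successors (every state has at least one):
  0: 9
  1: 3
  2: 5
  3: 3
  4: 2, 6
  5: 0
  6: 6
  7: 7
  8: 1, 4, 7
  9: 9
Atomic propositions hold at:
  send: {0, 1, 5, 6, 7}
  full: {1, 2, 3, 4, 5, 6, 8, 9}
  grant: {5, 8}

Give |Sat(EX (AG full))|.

7

AG full: greatest fixpoint, start Z0 = {1, 2, 3, 4, 5, 6, 8, 9}, keep only states in Sat with every successor in Z. Z1 = {1, 2, 3, 4, 6, 9}; Z2 = {1, 3, 4, 6, 9}; Z3 = {1, 3, 6, 9}; fixed.
Sat(AG full) = {1, 3, 6, 9}
Sat(EX (AG full)) = {s : some successor in {1, 3, 6, 9}} = {0, 1, 3, 4, 6, 8, 9}
|Sat(EX (AG full))| = |{0, 1, 3, 4, 6, 8, 9}| = 7.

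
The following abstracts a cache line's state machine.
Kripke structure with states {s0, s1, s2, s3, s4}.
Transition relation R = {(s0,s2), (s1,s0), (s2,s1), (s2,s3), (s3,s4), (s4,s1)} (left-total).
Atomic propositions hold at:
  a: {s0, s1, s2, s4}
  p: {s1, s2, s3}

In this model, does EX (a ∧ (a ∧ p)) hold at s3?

No

Sat(a ∧ p) = {s1, s2}
Sat(a ∧ (a ∧ p)) = {s1, s2}
Sat(EX (a ∧ (a ∧ p))) = {s : some successor in {s1, s2}} = {s0, s2, s4}
s3 ∉ Sat(EX (a ∧ (a ∧ p))) = {s0, s2, s4}, so the formula does not hold at s3.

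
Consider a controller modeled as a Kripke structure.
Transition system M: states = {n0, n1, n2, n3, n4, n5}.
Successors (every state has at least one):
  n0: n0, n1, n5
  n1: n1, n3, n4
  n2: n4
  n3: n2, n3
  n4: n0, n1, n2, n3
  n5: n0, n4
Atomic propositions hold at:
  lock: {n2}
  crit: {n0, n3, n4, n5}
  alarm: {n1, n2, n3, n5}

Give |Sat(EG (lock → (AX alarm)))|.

5

Sat(AX alarm) = {s : every successor in {n1, n2, n3, n5}} = {n3}
Sat(lock → (AX alarm)) = {n0, n1, n3, n4, n5}
EG (lock → (AX alarm)): greatest fixpoint, start Z0 = {n0, n1, n3, n4, n5}, keep only states in Sat with some successor in Z. Already a fixed point.
Sat(EG (lock → (AX alarm))) = {n0, n1, n3, n4, n5}
|Sat(EG (lock → (AX alarm)))| = |{n0, n1, n3, n4, n5}| = 5.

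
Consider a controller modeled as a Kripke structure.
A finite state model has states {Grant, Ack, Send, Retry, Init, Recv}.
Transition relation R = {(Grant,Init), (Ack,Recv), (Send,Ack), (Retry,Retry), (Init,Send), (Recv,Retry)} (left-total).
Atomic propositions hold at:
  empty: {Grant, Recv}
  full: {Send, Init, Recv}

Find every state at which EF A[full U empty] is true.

{Grant, Ack, Send, Init, Recv}

A[full U empty]: least fixpoint, start Z0 = Sat(empty) = {Grant, Recv}, add states in Sat(full) with every successor in Z. Already a fixed point.
Sat(A[full U empty]) = {Grant, Recv}
EF A[full U empty]: least fixpoint, start Z0 = {Grant, Recv}, add states with some successor in Z. Z1 = {Grant, Ack, Recv}; Z2 = {Grant, Ack, Send, Recv}; Z3 = {Grant, Ack, Send, Init, Recv}; fixed.
Sat(EF A[full U empty]) = {Grant, Ack, Send, Init, Recv}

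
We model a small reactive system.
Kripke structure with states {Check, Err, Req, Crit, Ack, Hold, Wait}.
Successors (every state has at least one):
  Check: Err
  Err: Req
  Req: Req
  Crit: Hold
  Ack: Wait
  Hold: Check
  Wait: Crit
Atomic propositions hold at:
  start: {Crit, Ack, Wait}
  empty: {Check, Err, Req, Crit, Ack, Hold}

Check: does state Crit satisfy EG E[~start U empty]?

Sat(~start) = {Check, Err, Req, Hold}
E[~start U empty]: least fixpoint, start Z0 = Sat(empty) = {Check, Err, Req, Crit, Ack, Hold}, add states in Sat(~start) with some successor in Z. Already a fixed point.
Sat(E[~start U empty]) = {Check, Err, Req, Crit, Ack, Hold}
EG E[~start U empty]: greatest fixpoint, start Z0 = {Check, Err, Req, Crit, Ack, Hold}, keep only states in Sat with some successor in Z. Z1 = {Check, Err, Req, Crit, Hold}; fixed.
Sat(EG E[~start U empty]) = {Check, Err, Req, Crit, Hold}
Crit ∈ Sat(EG E[~start U empty]) = {Check, Err, Req, Crit, Hold}, so the formula holds at Crit.

Yes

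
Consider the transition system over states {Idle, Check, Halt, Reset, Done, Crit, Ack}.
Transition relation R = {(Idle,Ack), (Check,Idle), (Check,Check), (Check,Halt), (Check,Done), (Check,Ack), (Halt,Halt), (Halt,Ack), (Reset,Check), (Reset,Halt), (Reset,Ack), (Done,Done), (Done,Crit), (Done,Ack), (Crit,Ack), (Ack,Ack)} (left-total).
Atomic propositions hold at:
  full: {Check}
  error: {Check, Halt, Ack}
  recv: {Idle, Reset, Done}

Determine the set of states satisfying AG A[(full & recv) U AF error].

Sat(full & recv) = ∅
AF error: least fixpoint, start Z0 = {Check, Halt, Ack}, add states with every successor in Z. Z1 = {Idle, Check, Halt, Reset, Crit, Ack}; fixed.
Sat(AF error) = {Idle, Check, Halt, Reset, Crit, Ack}
A[(full & recv) U AF error]: least fixpoint, start Z0 = Sat(AF error) = {Idle, Check, Halt, Reset, Crit, Ack}, add states in Sat(full & recv) with every successor in Z. Already a fixed point.
Sat(A[(full & recv) U AF error]) = {Idle, Check, Halt, Reset, Crit, Ack}
AG A[(full & recv) U AF error]: greatest fixpoint, start Z0 = {Idle, Check, Halt, Reset, Crit, Ack}, keep only states in Sat with every successor in Z. Z1 = {Idle, Halt, Reset, Crit, Ack}; Z2 = {Idle, Halt, Crit, Ack}; fixed.
Sat(AG A[(full & recv) U AF error]) = {Idle, Halt, Crit, Ack}

{Idle, Halt, Crit, Ack}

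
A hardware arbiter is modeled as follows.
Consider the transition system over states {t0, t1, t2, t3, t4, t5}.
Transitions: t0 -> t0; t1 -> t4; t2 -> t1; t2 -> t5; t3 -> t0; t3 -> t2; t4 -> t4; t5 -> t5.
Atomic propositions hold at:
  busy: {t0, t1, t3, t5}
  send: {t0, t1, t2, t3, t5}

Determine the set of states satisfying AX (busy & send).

{t0, t2, t5}

Sat(busy & send) = {t0, t1, t3, t5}
Sat(AX (busy & send)) = {s : every successor in {t0, t1, t3, t5}} = {t0, t2, t5}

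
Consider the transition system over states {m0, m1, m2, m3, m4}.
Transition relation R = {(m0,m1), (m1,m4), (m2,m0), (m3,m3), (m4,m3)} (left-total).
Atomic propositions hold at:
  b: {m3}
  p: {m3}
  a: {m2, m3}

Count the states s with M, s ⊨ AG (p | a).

Sat(p | a) = {m2, m3}
AG (p | a): greatest fixpoint, start Z0 = {m2, m3}, keep only states in Sat with every successor in Z. Z1 = {m3}; fixed.
Sat(AG (p | a)) = {m3}
|Sat(AG (p | a))| = |{m3}| = 1.

1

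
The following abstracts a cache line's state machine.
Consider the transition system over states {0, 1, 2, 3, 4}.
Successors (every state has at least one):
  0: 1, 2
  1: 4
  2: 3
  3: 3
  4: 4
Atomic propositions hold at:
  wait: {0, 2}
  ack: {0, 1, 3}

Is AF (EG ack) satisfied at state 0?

EG ack: greatest fixpoint, start Z0 = {0, 1, 3}, keep only states in Sat with some successor in Z. Z1 = {0, 3}; Z2 = {3}; fixed.
Sat(EG ack) = {3}
AF (EG ack): least fixpoint, start Z0 = {3}, add states with every successor in Z. Z1 = {2, 3}; fixed.
Sat(AF (EG ack)) = {2, 3}
0 ∉ Sat(AF (EG ack)) = {2, 3}, so the formula does not hold at 0.

No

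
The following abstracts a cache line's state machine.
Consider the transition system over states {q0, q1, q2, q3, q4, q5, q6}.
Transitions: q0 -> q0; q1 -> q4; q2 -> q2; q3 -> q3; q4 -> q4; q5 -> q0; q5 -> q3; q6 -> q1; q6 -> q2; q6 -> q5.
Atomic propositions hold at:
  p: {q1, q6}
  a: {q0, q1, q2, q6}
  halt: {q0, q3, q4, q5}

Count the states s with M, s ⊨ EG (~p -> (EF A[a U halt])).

Sat(~p) = {q0, q2, q3, q4, q5}
A[a U halt]: least fixpoint, start Z0 = Sat(halt) = {q0, q3, q4, q5}, add states in Sat(a) with every successor in Z. Z1 = {q0, q1, q3, q4, q5}; fixed.
Sat(A[a U halt]) = {q0, q1, q3, q4, q5}
EF A[a U halt]: least fixpoint, start Z0 = {q0, q1, q3, q4, q5}, add states with some successor in Z. Z1 = {q0, q1, q3, q4, q5, q6}; fixed.
Sat(EF A[a U halt]) = {q0, q1, q3, q4, q5, q6}
Sat(~p -> (EF A[a U halt])) = {q0, q1, q3, q4, q5, q6}
EG (~p -> (EF A[a U halt])): greatest fixpoint, start Z0 = {q0, q1, q3, q4, q5, q6}, keep only states in Sat with some successor in Z. Already a fixed point.
Sat(EG (~p -> (EF A[a U halt]))) = {q0, q1, q3, q4, q5, q6}
|Sat(EG (~p -> (EF A[a U halt])))| = |{q0, q1, q3, q4, q5, q6}| = 6.

6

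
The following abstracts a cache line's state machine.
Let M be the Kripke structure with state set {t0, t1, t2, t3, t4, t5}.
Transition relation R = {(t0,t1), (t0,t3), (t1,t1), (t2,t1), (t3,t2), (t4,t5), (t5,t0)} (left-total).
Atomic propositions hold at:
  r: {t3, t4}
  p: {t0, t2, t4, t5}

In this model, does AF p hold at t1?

No

AF p: least fixpoint, start Z0 = {t0, t2, t4, t5}, add states with every successor in Z. Z1 = {t0, t2, t3, t4, t5}; fixed.
Sat(AF p) = {t0, t2, t3, t4, t5}
t1 ∉ Sat(AF p) = {t0, t2, t3, t4, t5}, so the formula does not hold at t1.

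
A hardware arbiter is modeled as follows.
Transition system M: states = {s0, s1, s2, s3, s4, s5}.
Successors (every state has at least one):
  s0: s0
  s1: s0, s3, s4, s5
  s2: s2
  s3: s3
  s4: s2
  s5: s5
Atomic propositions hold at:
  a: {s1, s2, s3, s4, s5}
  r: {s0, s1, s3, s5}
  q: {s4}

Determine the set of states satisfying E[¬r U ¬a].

Sat(¬r) = {s2, s4}
Sat(¬a) = {s0}
E[¬r U ¬a]: least fixpoint, start Z0 = Sat(¬a) = {s0}, add states in Sat(¬r) with some successor in Z. Already a fixed point.
Sat(E[¬r U ¬a]) = {s0}

{s0}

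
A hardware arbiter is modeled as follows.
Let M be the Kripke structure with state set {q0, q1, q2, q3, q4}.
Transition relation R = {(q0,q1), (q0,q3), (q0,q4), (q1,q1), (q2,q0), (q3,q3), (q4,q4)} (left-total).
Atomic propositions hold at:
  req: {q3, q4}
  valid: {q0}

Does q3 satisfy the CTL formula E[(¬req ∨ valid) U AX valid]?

Sat(¬req) = {q0, q1, q2}
Sat(¬req ∨ valid) = {q0, q1, q2}
Sat(AX valid) = {s : every successor in {q0}} = {q2}
E[(¬req ∨ valid) U AX valid]: least fixpoint, start Z0 = Sat(AX valid) = {q2}, add states in Sat(¬req ∨ valid) with some successor in Z. Already a fixed point.
Sat(E[(¬req ∨ valid) U AX valid]) = {q2}
q3 ∉ Sat(E[(¬req ∨ valid) U AX valid]) = {q2}, so the formula does not hold at q3.

No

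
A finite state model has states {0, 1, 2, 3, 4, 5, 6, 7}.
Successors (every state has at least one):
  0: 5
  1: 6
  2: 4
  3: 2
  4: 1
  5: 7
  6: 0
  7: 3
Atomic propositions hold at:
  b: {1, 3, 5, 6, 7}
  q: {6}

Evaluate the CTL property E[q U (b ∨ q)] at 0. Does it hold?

No

Sat(b ∨ q) = {1, 3, 5, 6, 7}
E[q U (b ∨ q)]: least fixpoint, start Z0 = Sat((b ∨ q)) = {1, 3, 5, 6, 7}, add states in Sat(q) with some successor in Z. Already a fixed point.
Sat(E[q U (b ∨ q)]) = {1, 3, 5, 6, 7}
0 ∉ Sat(E[q U (b ∨ q)]) = {1, 3, 5, 6, 7}, so the formula does not hold at 0.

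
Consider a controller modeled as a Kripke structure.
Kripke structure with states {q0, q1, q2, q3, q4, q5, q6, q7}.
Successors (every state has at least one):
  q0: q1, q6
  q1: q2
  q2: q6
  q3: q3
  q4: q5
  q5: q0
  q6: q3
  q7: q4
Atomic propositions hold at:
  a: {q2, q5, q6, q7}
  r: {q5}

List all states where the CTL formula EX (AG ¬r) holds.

{q0, q1, q2, q3, q5, q6}

Sat(¬r) = {q0, q1, q2, q3, q4, q6, q7}
AG ¬r: greatest fixpoint, start Z0 = {q0, q1, q2, q3, q4, q6, q7}, keep only states in Sat with every successor in Z. Z1 = {q0, q1, q2, q3, q6, q7}; Z2 = {q0, q1, q2, q3, q6}; fixed.
Sat(AG ¬r) = {q0, q1, q2, q3, q6}
Sat(EX (AG ¬r)) = {s : some successor in {q0, q1, q2, q3, q6}} = {q0, q1, q2, q3, q5, q6}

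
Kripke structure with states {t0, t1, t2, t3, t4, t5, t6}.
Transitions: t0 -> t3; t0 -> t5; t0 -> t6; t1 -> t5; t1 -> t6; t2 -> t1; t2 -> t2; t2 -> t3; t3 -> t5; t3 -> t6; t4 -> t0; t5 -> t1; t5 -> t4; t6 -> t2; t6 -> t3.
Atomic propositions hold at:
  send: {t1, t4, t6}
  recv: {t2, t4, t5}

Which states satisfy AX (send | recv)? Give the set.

Sat(send | recv) = {t1, t2, t4, t5, t6}
Sat(AX (send | recv)) = {s : every successor in {t1, t2, t4, t5, t6}} = {t1, t3, t5}

{t1, t3, t5}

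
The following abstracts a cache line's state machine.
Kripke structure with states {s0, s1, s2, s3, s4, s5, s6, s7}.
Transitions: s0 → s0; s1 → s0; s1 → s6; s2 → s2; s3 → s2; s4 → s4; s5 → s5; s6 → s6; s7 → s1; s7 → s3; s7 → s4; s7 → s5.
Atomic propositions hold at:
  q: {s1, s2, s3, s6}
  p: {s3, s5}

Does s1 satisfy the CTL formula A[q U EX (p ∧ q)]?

Sat(p ∧ q) = {s3}
Sat(EX (p ∧ q)) = {s : some successor in {s3}} = {s7}
A[q U EX (p ∧ q)]: least fixpoint, start Z0 = Sat(EX (p ∧ q)) = {s7}, add states in Sat(q) with every successor in Z. Already a fixed point.
Sat(A[q U EX (p ∧ q)]) = {s7}
s1 ∉ Sat(A[q U EX (p ∧ q)]) = {s7}, so the formula does not hold at s1.

No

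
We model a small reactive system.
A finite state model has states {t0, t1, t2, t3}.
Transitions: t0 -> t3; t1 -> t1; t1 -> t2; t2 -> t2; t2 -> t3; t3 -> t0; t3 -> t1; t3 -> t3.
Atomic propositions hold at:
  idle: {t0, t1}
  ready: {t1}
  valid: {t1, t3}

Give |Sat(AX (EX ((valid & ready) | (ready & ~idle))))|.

1

Sat(valid & ready) = {t1}
Sat(~idle) = {t2, t3}
Sat(ready & ~idle) = ∅
Sat((valid & ready) | (ready & ~idle)) = {t1}
Sat(EX ((valid & ready) | (ready & ~idle))) = {s : some successor in {t1}} = {t1, t3}
Sat(AX (EX ((valid & ready) | (ready & ~idle)))) = {s : every successor in {t1, t3}} = {t0}
|Sat(AX (EX ((valid & ready) | (ready & ~idle))))| = |{t0}| = 1.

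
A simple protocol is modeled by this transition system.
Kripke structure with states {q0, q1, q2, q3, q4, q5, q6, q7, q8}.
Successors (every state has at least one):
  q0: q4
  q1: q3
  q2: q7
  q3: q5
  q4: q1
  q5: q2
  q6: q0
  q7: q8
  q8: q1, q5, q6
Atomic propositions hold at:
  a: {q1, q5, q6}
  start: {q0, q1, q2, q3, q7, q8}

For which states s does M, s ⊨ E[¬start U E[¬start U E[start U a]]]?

{q1, q2, q3, q4, q5, q6, q7, q8}

Sat(¬start) = {q4, q5, q6}
E[start U a]: least fixpoint, start Z0 = Sat(a) = {q1, q5, q6}, add states in Sat(start) with some successor in Z. Z1 = {q1, q3, q5, q6, q8}; Z2 = {q1, q3, q5, q6, q7, q8}; Z3 = {q1, q2, q3, q5, q6, q7, q8}; fixed.
Sat(E[start U a]) = {q1, q2, q3, q5, q6, q7, q8}
E[¬start U E[start U a]]: least fixpoint, start Z0 = Sat(E[start U a]) = {q1, q2, q3, q5, q6, q7, q8}, add states in Sat(¬start) with some successor in Z. Z1 = {q1, q2, q3, q4, q5, q6, q7, q8}; fixed.
Sat(E[¬start U E[start U a]]) = {q1, q2, q3, q4, q5, q6, q7, q8}
E[¬start U E[¬start U E[start U a]]]: least fixpoint, start Z0 = Sat(E[¬start U E[start U a]]) = {q1, q2, q3, q4, q5, q6, q7, q8}, add states in Sat(¬start) with some successor in Z. Already a fixed point.
Sat(E[¬start U E[¬start U E[start U a]]]) = {q1, q2, q3, q4, q5, q6, q7, q8}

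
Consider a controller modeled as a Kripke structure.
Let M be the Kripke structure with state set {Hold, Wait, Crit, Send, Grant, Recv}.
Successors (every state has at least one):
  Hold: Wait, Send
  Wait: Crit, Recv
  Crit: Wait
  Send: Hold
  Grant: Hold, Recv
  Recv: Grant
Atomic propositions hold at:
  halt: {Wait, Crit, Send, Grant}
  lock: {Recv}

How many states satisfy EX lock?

2

Sat(EX lock) = {s : some successor in {Recv}} = {Wait, Grant}
|Sat(EX lock)| = |{Wait, Grant}| = 2.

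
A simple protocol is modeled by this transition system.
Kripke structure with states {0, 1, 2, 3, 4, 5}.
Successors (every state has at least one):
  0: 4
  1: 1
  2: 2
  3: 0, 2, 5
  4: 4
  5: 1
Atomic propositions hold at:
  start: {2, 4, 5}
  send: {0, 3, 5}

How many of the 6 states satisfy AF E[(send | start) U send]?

Sat(send | start) = {0, 2, 3, 4, 5}
E[(send | start) U send]: least fixpoint, start Z0 = Sat(send) = {0, 3, 5}, add states in Sat(send | start) with some successor in Z. Already a fixed point.
Sat(E[(send | start) U send]) = {0, 3, 5}
AF E[(send | start) U send]: least fixpoint, start Z0 = {0, 3, 5}, add states with every successor in Z. Already a fixed point.
Sat(AF E[(send | start) U send]) = {0, 3, 5}
|Sat(AF E[(send | start) U send])| = |{0, 3, 5}| = 3.

3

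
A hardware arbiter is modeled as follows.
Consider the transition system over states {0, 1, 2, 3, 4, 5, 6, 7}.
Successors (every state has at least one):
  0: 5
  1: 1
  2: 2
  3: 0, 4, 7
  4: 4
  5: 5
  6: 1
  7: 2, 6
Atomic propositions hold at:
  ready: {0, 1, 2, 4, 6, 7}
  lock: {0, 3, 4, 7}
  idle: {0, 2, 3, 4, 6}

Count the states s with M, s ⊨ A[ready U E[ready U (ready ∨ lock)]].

Sat(ready ∨ lock) = {0, 1, 2, 3, 4, 6, 7}
E[ready U (ready ∨ lock)]: least fixpoint, start Z0 = Sat((ready ∨ lock)) = {0, 1, 2, 3, 4, 6, 7}, add states in Sat(ready) with some successor in Z. Already a fixed point.
Sat(E[ready U (ready ∨ lock)]) = {0, 1, 2, 3, 4, 6, 7}
A[ready U E[ready U (ready ∨ lock)]]: least fixpoint, start Z0 = Sat(E[ready U (ready ∨ lock)]) = {0, 1, 2, 3, 4, 6, 7}, add states in Sat(ready) with every successor in Z. Already a fixed point.
Sat(A[ready U E[ready U (ready ∨ lock)]]) = {0, 1, 2, 3, 4, 6, 7}
|Sat(A[ready U E[ready U (ready ∨ lock)]])| = |{0, 1, 2, 3, 4, 6, 7}| = 7.

7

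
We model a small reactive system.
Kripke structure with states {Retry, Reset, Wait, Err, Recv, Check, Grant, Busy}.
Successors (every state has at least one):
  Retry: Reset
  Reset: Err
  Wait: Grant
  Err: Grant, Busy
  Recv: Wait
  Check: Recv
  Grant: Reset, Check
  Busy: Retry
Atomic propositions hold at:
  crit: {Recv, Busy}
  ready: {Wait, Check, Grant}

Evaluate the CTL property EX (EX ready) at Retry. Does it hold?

Sat(EX ready) = {s : some successor in {Wait, Check, Grant}} = {Wait, Err, Recv, Grant}
Sat(EX (EX ready)) = {s : some successor in {Wait, Err, Recv, Grant}} = {Reset, Wait, Err, Recv, Check}
Retry ∉ Sat(EX (EX ready)) = {Reset, Wait, Err, Recv, Check}, so the formula does not hold at Retry.

No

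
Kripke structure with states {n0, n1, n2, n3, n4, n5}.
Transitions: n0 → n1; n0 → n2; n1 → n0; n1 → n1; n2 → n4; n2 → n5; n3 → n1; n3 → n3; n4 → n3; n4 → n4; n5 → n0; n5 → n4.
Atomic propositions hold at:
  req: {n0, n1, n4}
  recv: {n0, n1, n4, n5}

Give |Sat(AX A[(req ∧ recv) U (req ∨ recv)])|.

3

Sat(req ∧ recv) = {n0, n1, n4}
Sat(req ∨ recv) = {n0, n1, n4, n5}
A[(req ∧ recv) U (req ∨ recv)]: least fixpoint, start Z0 = Sat((req ∨ recv)) = {n0, n1, n4, n5}, add states in Sat(req ∧ recv) with every successor in Z. Already a fixed point.
Sat(A[(req ∧ recv) U (req ∨ recv)]) = {n0, n1, n4, n5}
Sat(AX A[(req ∧ recv) U (req ∨ recv)]) = {s : every successor in {n0, n1, n4, n5}} = {n1, n2, n5}
|Sat(AX A[(req ∧ recv) U (req ∨ recv)])| = |{n1, n2, n5}| = 3.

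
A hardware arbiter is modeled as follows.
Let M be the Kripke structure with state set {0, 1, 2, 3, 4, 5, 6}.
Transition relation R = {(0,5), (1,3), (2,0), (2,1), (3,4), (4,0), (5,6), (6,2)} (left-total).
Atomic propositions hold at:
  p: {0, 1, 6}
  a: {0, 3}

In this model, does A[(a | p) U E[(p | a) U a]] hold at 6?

Sat(a | p) = {0, 1, 3, 6}
Sat(p | a) = {0, 1, 3, 6}
E[(p | a) U a]: least fixpoint, start Z0 = Sat(a) = {0, 3}, add states in Sat(p | a) with some successor in Z. Z1 = {0, 1, 3}; fixed.
Sat(E[(p | a) U a]) = {0, 1, 3}
A[(a | p) U E[(p | a) U a]]: least fixpoint, start Z0 = Sat(E[(p | a) U a]) = {0, 1, 3}, add states in Sat(a | p) with every successor in Z. Already a fixed point.
Sat(A[(a | p) U E[(p | a) U a]]) = {0, 1, 3}
6 ∉ Sat(A[(a | p) U E[(p | a) U a]]) = {0, 1, 3}, so the formula does not hold at 6.

No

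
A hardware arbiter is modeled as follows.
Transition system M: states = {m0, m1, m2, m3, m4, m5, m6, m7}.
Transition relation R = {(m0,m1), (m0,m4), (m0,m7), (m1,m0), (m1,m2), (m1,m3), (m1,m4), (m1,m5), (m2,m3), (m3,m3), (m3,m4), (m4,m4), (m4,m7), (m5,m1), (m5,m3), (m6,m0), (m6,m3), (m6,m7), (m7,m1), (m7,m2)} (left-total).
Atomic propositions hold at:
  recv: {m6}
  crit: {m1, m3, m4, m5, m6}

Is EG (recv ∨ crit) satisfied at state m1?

Yes

Sat(recv ∨ crit) = {m1, m3, m4, m5, m6}
EG (recv ∨ crit): greatest fixpoint, start Z0 = {m1, m3, m4, m5, m6}, keep only states in Sat with some successor in Z. Already a fixed point.
Sat(EG (recv ∨ crit)) = {m1, m3, m4, m5, m6}
m1 ∈ Sat(EG (recv ∨ crit)) = {m1, m3, m4, m5, m6}, so the formula holds at m1.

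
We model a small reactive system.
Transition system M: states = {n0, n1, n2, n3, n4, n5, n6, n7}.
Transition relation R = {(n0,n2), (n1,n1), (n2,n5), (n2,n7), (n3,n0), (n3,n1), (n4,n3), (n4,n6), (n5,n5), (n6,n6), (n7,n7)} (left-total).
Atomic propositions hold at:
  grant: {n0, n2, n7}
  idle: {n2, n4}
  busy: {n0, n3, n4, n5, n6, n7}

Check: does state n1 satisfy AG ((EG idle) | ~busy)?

EG idle: greatest fixpoint, start Z0 = {n2, n4}, keep only states in Sat with some successor in Z. Z1 = ∅; fixed.
Sat(EG idle) = ∅
Sat(~busy) = {n1, n2}
Sat((EG idle) | ~busy) = {n1, n2}
AG ((EG idle) | ~busy): greatest fixpoint, start Z0 = {n1, n2}, keep only states in Sat with every successor in Z. Z1 = {n1}; fixed.
Sat(AG ((EG idle) | ~busy)) = {n1}
n1 ∈ Sat(AG ((EG idle) | ~busy)) = {n1}, so the formula holds at n1.

Yes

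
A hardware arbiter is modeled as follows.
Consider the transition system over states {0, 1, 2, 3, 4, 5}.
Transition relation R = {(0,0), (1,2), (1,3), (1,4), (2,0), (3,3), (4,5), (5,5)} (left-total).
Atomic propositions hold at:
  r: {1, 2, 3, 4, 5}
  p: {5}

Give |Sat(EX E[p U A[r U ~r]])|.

3

Sat(~r) = {0}
A[r U ~r]: least fixpoint, start Z0 = Sat(~r) = {0}, add states in Sat(r) with every successor in Z. Z1 = {0, 2}; fixed.
Sat(A[r U ~r]) = {0, 2}
E[p U A[r U ~r]]: least fixpoint, start Z0 = Sat(A[r U ~r]) = {0, 2}, add states in Sat(p) with some successor in Z. Already a fixed point.
Sat(E[p U A[r U ~r]]) = {0, 2}
Sat(EX E[p U A[r U ~r]]) = {s : some successor in {0, 2}} = {0, 1, 2}
|Sat(EX E[p U A[r U ~r]])| = |{0, 1, 2}| = 3.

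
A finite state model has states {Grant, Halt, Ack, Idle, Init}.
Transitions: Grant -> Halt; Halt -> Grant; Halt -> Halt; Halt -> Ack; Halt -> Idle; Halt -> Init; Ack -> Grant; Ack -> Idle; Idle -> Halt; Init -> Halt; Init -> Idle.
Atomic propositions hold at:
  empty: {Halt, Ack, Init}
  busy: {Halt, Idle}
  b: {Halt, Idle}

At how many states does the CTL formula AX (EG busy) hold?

3

EG busy: greatest fixpoint, start Z0 = {Halt, Idle}, keep only states in Sat with some successor in Z. Already a fixed point.
Sat(EG busy) = {Halt, Idle}
Sat(AX (EG busy)) = {s : every successor in {Halt, Idle}} = {Grant, Idle, Init}
|Sat(AX (EG busy))| = |{Grant, Idle, Init}| = 3.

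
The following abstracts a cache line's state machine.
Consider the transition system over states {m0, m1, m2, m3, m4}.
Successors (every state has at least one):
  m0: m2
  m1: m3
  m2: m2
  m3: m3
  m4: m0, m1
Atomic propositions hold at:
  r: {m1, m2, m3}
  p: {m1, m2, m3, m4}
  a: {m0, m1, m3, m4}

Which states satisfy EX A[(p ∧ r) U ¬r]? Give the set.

{m4}

Sat(p ∧ r) = {m1, m2, m3}
Sat(¬r) = {m0, m4}
A[(p ∧ r) U ¬r]: least fixpoint, start Z0 = Sat(¬r) = {m0, m4}, add states in Sat(p ∧ r) with every successor in Z. Already a fixed point.
Sat(A[(p ∧ r) U ¬r]) = {m0, m4}
Sat(EX A[(p ∧ r) U ¬r]) = {s : some successor in {m0, m4}} = {m4}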